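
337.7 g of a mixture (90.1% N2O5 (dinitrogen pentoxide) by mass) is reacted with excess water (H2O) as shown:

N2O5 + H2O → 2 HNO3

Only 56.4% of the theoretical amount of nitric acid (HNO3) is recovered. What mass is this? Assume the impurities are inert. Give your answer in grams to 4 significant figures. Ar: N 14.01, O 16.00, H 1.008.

Pure N2O5 available = 337.7 g × 0.901 = 304.27 g.
M(N2O5) = 2(14.01) + 5(16.00) = 108.02 g/mol.
M(HNO3) = 1.008 + 14.01 + 3(16.00) = 63.018 g/mol.
n(N2O5) = 304.27 g / 108.02 g/mol = 2.8168 mol.
From the equation the N2O5:HNO3 mole ratio is 1:2, so n(HNO3) = 2.8168 × 2/1 = 5.6335 mol.
Mass of HNO3 = 5.6335 mol × 63.018 g/mol = 355.01 g.
Actual mass collected = 355.01 g × 0.564 = 200.23 g.

200.2 g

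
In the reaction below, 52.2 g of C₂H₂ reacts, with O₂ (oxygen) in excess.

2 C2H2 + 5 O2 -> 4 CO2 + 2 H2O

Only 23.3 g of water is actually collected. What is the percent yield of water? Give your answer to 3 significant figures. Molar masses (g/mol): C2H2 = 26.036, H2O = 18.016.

n(C2H2) = 52.20 g / 26.036 g/mol = 2.005 mol.
From the equation the C2H2:H2O mole ratio is 2:2, so n(H2O) = 2.005 × 2/2 = 2.005 mol.
Mass of H2O = 2.005 mol × 18.016 g/mol = 36.12 g.
This is the theoretical yield. Percent yield = 23.3 g / 36.12 g × 100% = 64.51%.

64.5 %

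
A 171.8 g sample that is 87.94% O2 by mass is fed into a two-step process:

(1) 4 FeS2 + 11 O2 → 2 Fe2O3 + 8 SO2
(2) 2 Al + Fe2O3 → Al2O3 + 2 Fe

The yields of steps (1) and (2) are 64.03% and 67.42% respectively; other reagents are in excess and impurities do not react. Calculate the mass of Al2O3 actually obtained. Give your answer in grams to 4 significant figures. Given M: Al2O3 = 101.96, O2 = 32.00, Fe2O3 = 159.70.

Pure O2 = 171.8 × 0.8794 = 151.08 g.
n(O2) = 151.08 / 32.00 = 4.7213 mol.
Step 1 (O2:Fe2O3 = 11:2): theoretical n(Fe2O3) = 0.85841 mol; at 64.03% yield, n(Fe2O3) = 0.54964 mol.
Step 2 (Fe2O3:Al2O3 = 1:1): theoretical n(Al2O3) = 0.54964 mol, so theoretical mass = 0.54964 × 101.96 = 56.042 g.
At 67.42% yield, actual mass of Al2O3 = 56.042 × 0.6742 = 37.783 g.

37.78 g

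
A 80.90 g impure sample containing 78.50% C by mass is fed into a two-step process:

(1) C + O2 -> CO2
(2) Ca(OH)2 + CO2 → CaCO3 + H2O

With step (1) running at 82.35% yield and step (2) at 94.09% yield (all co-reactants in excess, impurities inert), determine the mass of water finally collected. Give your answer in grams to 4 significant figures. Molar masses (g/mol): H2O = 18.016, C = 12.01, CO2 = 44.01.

73.81 g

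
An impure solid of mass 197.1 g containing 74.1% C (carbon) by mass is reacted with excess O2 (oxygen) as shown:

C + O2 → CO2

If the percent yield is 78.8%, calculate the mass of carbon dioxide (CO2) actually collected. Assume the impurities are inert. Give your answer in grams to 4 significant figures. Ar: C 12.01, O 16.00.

Pure C available = 197.1 g × 0.741 = 146.05 g.
M(C) = 12.01 g/mol.
M(CO2) = 12.01 + 2(16.00) = 44.01 g/mol.
n(C) = 146.05 g / 12.01 g/mol = 12.161 mol.
From the equation the C:CO2 mole ratio is 1:1, so n(CO2) = 12.161 × 1/1 = 12.161 mol.
Mass of CO2 = 12.161 mol × 44.01 g/mol = 535.20 g.
Actual mass collected = 535.20 g × 0.788 = 421.73 g.

421.7 g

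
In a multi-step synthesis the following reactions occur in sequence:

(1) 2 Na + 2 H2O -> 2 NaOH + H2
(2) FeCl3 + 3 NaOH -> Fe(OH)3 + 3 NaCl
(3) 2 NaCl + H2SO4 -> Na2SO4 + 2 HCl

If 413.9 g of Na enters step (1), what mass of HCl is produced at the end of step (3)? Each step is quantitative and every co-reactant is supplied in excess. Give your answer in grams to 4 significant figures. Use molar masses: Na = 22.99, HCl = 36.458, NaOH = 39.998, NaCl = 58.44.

656.4 g

n(Na) = 413.9 / 22.99 = 18.003 mol.
Reaction (1): Na→NaOH ratio 2:2 ⇒ n(NaOH) = 18.003 mol.
Reaction (2): NaOH→NaCl ratio 3:3 ⇒ n(NaCl) = 18.003 mol.
Reaction (3): NaCl→HCl ratio 2:2 ⇒ n(HCl) = 18.003 mol.
Mass of HCl = 18.003 × 36.458 = 656.37 g.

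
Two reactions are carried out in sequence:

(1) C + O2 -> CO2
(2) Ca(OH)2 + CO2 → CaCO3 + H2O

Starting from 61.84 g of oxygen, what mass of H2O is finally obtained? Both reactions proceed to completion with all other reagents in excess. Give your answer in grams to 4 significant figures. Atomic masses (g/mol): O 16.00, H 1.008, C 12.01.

34.82 g

M(O2) = 2(16.00) = 32.00 g/mol.
M(H2O) = 2(1.008) + 16.00 = 18.016 g/mol.
n(O2) = 61.840 / 32.00 = 1.9325 mol.
Step 1 gives a 1:1 ratio of O2 to CO2, so n(CO2) = 1.9325 mol.
In step 2 the CO2:H2O ratio is 1:1, so n(H2O) = 1.9325 mol.
Mass of H2O = 1.9325 × 18.016 = 34.816 g.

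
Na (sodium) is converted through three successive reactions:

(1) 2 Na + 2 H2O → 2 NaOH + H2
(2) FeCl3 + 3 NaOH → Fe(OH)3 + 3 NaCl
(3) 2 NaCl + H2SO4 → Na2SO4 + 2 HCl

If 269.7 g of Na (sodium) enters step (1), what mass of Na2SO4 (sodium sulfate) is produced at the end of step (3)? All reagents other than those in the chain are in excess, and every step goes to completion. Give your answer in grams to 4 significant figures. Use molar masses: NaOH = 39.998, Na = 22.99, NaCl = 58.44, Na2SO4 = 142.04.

833.1 g

n(Na) = 269.7 / 22.99 = 11.731 mol.
Reaction (1): Na→NaOH ratio 2:2 ⇒ n(NaOH) = 11.731 mol.
Reaction (2): NaOH→NaCl ratio 3:3 ⇒ n(NaCl) = 11.731 mol.
Reaction (3): NaCl→Na2SO4 ratio 2:1 ⇒ n(Na2SO4) = 5.8656 mol.
Mass of Na2SO4 = 5.8656 × 142.04 = 833.15 g.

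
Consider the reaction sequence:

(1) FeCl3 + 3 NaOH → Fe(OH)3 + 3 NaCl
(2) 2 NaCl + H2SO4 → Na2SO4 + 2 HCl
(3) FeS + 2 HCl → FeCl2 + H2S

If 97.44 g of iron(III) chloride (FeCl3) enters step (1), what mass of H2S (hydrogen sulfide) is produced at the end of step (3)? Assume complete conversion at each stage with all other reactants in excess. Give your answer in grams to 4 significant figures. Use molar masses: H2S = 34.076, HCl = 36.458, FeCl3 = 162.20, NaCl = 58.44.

n(FeCl3) = 97.44 / 162.20 = 0.60074 mol.
Reaction (1): FeCl3→NaCl ratio 1:3 ⇒ n(NaCl) = 1.8022 mol.
Reaction (2): NaCl→HCl ratio 2:2 ⇒ n(HCl) = 1.8022 mol.
Reaction (3): HCl→H2S ratio 2:1 ⇒ n(H2S) = 0.90111 mol.
Mass of H2S = 0.90111 × 34.076 = 30.706 g.

30.71 g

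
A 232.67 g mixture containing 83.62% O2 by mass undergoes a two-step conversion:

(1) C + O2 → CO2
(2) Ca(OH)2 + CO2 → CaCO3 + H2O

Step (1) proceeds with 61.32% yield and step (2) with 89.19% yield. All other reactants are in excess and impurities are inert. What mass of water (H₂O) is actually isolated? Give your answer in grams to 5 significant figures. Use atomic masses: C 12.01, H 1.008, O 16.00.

59.907 g

Pure O2 = 232.67 × 0.8362 = 194.559 g.
M(O2) = 2(16.00) = 32.00 g/mol.
M(H2O) = 2(1.008) + 16.00 = 18.016 g/mol.
n(O2) = 194.559 / 32.00 = 6.07996 mol.
Step 1 (O2:CO2 = 1:1): theoretical n(CO2) = 6.07996 mol; at 61.32% yield, n(CO2) = 3.72823 mol.
Step 2 (CO2:H2O = 1:1): theoretical n(H2O) = 3.72823 mol, so theoretical mass = 3.72823 × 18.016 = 67.1678 g.
At 89.19% yield, actual mass of H2O = 67.1678 × 0.8919 = 59.9070 g.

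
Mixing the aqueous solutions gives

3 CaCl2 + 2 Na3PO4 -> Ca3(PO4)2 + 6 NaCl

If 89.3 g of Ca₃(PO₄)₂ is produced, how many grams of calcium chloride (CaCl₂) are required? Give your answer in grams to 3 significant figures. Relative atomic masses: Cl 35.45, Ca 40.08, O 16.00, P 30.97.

95.9 g

M(Ca3(PO4)2) = 3(40.08) + 2(30.97) + 8(16.00) = 310.18 g/mol.
M(CaCl2) = 40.08 + 2(35.45) = 110.98 g/mol.
n(Ca3(PO4)2) = 89.30 g / 310.18 g/mol = 0.2879 mol.
From the equation the Ca3(PO4)2:CaCl2 mole ratio is 1:3, so n(CaCl2) = 0.2879 × 3/1 = 0.8637 mol.
Mass of CaCl2 = 0.8637 mol × 110.98 g/mol = 95.85 g.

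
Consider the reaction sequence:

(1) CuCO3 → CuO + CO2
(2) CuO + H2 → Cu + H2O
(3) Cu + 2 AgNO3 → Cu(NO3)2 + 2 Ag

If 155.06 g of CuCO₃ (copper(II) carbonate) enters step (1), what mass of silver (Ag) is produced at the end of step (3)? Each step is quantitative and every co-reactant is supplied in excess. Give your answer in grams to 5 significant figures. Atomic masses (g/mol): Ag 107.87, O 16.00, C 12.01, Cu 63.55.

M(CuCO3) = 63.55 + 12.01 + 3(16.00) = 123.56 g/mol.
M(Ag) = 107.87 g/mol.
n(CuCO3) = 155.06 / 123.56 = 1.25494 mol.
Reaction (1): CuCO3→CuO ratio 1:1 ⇒ n(CuO) = 1.25494 mol.
Reaction (2): CuO→Cu ratio 1:1 ⇒ n(Cu) = 1.25494 mol.
Reaction (3): Cu→Ag ratio 1:2 ⇒ n(Ag) = 2.50987 mol.
Mass of Ag = 2.50987 × 107.87 = 270.740 g.

270.74 g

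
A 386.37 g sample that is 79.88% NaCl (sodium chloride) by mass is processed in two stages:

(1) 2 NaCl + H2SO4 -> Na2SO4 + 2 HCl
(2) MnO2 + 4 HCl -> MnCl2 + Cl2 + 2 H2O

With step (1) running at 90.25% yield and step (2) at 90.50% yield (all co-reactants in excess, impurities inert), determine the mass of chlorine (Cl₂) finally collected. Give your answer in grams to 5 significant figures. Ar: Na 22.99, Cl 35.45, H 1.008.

76.456 g

Pure NaCl = 386.37 × 0.7988 = 308.632 g.
M(NaCl) = 22.99 + 35.45 = 58.44 g/mol.
M(Cl2) = 2(35.45) = 70.90 g/mol.
n(NaCl) = 308.632 / 58.44 = 5.28118 mol.
Step 1 (NaCl:HCl = 2:2): theoretical n(HCl) = 5.28118 mol; at 90.25% yield, n(HCl) = 4.76627 mol.
Step 2 (HCl:Cl2 = 4:1): theoretical n(Cl2) = 1.19157 mol, so theoretical mass = 1.19157 × 70.90 = 84.4821 g.
At 90.50% yield, actual mass of Cl2 = 84.4821 × 0.9050 = 76.4563 g.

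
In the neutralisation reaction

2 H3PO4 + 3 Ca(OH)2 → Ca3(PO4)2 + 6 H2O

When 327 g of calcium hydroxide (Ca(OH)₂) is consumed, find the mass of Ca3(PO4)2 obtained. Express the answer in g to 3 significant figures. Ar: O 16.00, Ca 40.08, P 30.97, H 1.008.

456 g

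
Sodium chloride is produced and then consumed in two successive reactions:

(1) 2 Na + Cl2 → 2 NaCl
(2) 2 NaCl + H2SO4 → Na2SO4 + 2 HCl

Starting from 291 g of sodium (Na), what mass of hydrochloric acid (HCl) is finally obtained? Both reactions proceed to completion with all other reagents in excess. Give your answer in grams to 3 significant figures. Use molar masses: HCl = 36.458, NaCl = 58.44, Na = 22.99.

461 g

n(Na) = 291.0 / 22.99 = 12.66 mol.
Step 1 gives a 2:2 ratio of Na to NaCl, so n(NaCl) = 12.66 mol.
In step 2 the NaCl:HCl ratio is 2:2, so n(HCl) = 12.66 mol.
Mass of HCl = 12.66 × 36.458 = 461.5 g.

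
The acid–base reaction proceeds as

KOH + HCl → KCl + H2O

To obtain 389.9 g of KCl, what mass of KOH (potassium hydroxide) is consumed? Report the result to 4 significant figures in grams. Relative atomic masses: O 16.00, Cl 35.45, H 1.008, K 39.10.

293.4 g

M(KCl) = 39.10 + 35.45 = 74.55 g/mol.
M(KOH) = 39.10 + 16.00 + 1.008 = 56.108 g/mol.
n(KCl) = 389.90 g / 74.55 g/mol = 5.2300 mol.
From the equation the KCl:KOH mole ratio is 1:1, so n(KOH) = 5.2300 × 1/1 = 5.2300 mol.
Mass of KOH = 5.2300 mol × 56.108 g/mol = 293.45 g.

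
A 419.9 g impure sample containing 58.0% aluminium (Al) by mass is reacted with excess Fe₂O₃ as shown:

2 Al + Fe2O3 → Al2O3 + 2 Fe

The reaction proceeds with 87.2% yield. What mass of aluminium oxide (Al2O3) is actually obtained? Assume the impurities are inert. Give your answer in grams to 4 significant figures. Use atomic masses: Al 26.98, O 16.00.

Pure Al available = 419.9 g × 0.580 = 243.54 g.
M(Al) = 26.98 g/mol.
M(Al2O3) = 2(26.98) + 3(16.00) = 101.96 g/mol.
n(Al) = 243.54 g / 26.98 g/mol = 9.0268 mol.
From the equation the Al:Al2O3 mole ratio is 2:1, so n(Al2O3) = 9.0268 × 1/2 = 4.5134 mol.
Mass of Al2O3 = 4.5134 mol × 101.96 g/mol = 460.18 g.
Actual mass collected = 460.18 g × 0.872 = 401.28 g.

401.3 g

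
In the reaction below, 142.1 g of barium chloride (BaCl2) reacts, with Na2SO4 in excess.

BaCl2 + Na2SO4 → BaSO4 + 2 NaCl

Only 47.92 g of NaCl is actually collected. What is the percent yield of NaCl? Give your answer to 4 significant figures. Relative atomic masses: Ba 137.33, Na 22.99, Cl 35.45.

60.08 %

M(BaCl2) = 137.33 + 2(35.45) = 208.23 g/mol.
M(NaCl) = 22.99 + 35.45 = 58.44 g/mol.
n(BaCl2) = 142.10 g / 208.23 g/mol = 0.68242 mol.
From the equation the BaCl2:NaCl mole ratio is 1:2, so n(NaCl) = 0.68242 × 2/1 = 1.3648 mol.
Mass of NaCl = 1.3648 mol × 58.44 g/mol = 79.761 g.
This is the theoretical yield. Percent yield = 47.92 g / 79.761 g × 100% = 60.079%.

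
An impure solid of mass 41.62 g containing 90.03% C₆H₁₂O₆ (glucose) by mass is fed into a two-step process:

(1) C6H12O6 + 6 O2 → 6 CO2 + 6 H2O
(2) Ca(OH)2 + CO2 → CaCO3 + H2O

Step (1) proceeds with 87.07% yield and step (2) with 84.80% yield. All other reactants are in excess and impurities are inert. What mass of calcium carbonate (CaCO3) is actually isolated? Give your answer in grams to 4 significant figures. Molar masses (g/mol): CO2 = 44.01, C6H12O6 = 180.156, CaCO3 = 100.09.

92.22 g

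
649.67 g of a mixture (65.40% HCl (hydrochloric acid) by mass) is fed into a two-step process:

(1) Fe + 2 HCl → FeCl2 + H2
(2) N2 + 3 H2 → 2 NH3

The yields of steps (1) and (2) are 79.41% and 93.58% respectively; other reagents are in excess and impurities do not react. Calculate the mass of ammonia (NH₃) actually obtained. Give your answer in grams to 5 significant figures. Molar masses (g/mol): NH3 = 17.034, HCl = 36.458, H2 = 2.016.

49.174 g

Pure HCl = 649.67 × 0.6540 = 424.884 g.
n(HCl) = 424.884 / 36.458 = 11.6541 mol.
Step 1 (HCl:H2 = 2:1): theoretical n(H2) = 5.82704 mol; at 79.41% yield, n(H2) = 4.62725 mol.
Step 2 (H2:NH3 = 3:2): theoretical n(NH3) = 3.08483 mol, so theoretical mass = 3.08483 × 17.034 = 52.5470 g.
At 93.58% yield, actual mass of NH3 = 52.5470 × 0.9358 = 49.1735 g.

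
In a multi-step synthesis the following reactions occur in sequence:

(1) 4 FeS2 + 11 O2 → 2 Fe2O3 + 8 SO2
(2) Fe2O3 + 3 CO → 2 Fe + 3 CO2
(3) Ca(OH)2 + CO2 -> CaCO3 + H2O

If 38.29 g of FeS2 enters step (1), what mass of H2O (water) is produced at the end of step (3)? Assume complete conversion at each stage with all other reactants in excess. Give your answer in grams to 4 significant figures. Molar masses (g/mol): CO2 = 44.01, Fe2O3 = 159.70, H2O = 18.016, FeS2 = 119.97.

8.625 g

n(FeS2) = 38.29 / 119.97 = 0.31916 mol.
Reaction (1): FeS2→Fe2O3 ratio 4:2 ⇒ n(Fe2O3) = 0.15958 mol.
Reaction (2): Fe2O3→CO2 ratio 1:3 ⇒ n(CO2) = 0.47874 mol.
Reaction (3): CO2→H2O ratio 1:1 ⇒ n(H2O) = 0.47874 mol.
Mass of H2O = 0.47874 × 18.016 = 8.6251 g.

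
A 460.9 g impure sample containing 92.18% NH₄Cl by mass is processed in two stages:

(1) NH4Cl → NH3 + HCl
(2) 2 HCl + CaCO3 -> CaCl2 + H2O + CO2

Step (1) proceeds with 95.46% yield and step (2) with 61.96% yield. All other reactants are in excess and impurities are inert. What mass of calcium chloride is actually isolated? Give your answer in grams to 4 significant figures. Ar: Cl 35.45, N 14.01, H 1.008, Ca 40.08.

260.7 g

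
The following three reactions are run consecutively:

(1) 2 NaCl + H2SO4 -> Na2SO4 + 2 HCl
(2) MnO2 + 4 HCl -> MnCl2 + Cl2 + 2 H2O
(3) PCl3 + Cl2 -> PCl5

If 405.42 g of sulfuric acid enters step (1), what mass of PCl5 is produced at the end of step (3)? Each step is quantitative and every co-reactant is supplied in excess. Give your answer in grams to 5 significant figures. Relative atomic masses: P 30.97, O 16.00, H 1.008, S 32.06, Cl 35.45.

M(H2SO4) = 2(1.008) + 32.06 + 4(16.00) = 98.076 g/mol.
M(PCl5) = 30.97 + 5(35.45) = 208.22 g/mol.
n(H2SO4) = 405.42 / 98.076 = 4.13373 mol.
Reaction (1): H2SO4→HCl ratio 1:2 ⇒ n(HCl) = 8.26747 mol.
Reaction (2): HCl→Cl2 ratio 4:1 ⇒ n(Cl2) = 2.06687 mol.
Reaction (3): Cl2→PCl5 ratio 1:1 ⇒ n(PCl5) = 2.06687 mol.
Mass of PCl5 = 2.06687 × 208.22 = 430.363 g.

430.36 g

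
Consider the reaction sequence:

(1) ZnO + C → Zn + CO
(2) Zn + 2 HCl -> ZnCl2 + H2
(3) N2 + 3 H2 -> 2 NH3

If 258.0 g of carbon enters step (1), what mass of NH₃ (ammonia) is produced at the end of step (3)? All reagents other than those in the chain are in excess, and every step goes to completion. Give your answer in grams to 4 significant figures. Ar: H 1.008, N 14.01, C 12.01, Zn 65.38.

244.0 g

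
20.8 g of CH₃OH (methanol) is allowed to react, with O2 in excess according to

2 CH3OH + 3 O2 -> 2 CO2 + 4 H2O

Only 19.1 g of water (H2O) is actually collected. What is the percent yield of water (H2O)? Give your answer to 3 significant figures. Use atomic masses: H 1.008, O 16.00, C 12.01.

81.7 %

M(CH3OH) = 12.01 + 4(1.008) + 16.00 = 32.042 g/mol.
M(H2O) = 2(1.008) + 16.00 = 18.016 g/mol.
n(CH3OH) = 20.80 g / 32.042 g/mol = 0.6491 mol.
From the equation the CH3OH:H2O mole ratio is 2:4, so n(H2O) = 0.6491 × 4/2 = 1.298 mol.
Mass of H2O = 1.298 mol × 18.016 g/mol = 23.39 g.
This is the theoretical yield. Percent yield = 19.1 g / 23.39 g × 100% = 81.66%.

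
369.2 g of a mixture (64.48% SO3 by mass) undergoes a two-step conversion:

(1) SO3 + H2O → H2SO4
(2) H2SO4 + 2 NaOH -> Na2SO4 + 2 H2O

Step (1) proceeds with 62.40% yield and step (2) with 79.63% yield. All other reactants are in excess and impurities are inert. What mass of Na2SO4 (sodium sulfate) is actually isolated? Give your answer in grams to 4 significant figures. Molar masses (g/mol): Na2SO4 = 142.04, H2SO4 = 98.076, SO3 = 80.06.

209.9 g

Pure SO3 = 369.2 × 0.6448 = 238.06 g.
n(SO3) = 238.06 / 80.06 = 2.9735 mol.
Step 1 (SO3:H2SO4 = 1:1): theoretical n(H2SO4) = 2.9735 mol; at 62.40% yield, n(H2SO4) = 1.8555 mol.
Step 2 (H2SO4:Na2SO4 = 1:1): theoretical n(Na2SO4) = 1.8555 mol, so theoretical mass = 1.8555 × 142.04 = 263.55 g.
At 79.63% yield, actual mass of Na2SO4 = 263.55 × 0.7963 = 209.87 g.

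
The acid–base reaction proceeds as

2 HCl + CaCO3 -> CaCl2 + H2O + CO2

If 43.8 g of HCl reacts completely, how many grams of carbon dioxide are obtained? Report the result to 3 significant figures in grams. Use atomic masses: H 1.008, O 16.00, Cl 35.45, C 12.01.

M(HCl) = 1.008 + 35.45 = 36.458 g/mol.
M(CO2) = 12.01 + 2(16.00) = 44.01 g/mol.
n(HCl) = 43.80 g / 36.458 g/mol = 1.201 mol.
From the equation the HCl:CO2 mole ratio is 2:1, so n(CO2) = 1.201 × 1/2 = 0.6007 mol.
Mass of CO2 = 0.6007 mol × 44.01 g/mol = 26.44 g.

26.4 g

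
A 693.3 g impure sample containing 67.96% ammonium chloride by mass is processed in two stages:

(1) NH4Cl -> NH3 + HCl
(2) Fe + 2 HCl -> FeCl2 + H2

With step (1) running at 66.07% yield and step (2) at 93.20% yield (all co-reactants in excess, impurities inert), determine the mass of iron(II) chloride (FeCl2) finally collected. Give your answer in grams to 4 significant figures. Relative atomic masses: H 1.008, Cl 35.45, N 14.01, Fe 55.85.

Pure NH4Cl = 693.3 × 0.6796 = 471.17 g.
M(NH4Cl) = 14.01 + 4(1.008) + 35.45 = 53.492 g/mol.
M(FeCl2) = 55.85 + 2(35.45) = 126.75 g/mol.
n(NH4Cl) = 471.17 / 53.492 = 8.8082 mol.
Step 1 (NH4Cl:HCl = 1:1): theoretical n(HCl) = 8.8082 mol; at 66.07% yield, n(HCl) = 5.8196 mol.
Step 2 (HCl:FeCl2 = 2:1): theoretical n(FeCl2) = 2.9098 mol, so theoretical mass = 2.9098 × 126.75 = 368.81 g.
At 93.20% yield, actual mass of FeCl2 = 368.81 × 0.9320 = 343.74 g.

343.7 g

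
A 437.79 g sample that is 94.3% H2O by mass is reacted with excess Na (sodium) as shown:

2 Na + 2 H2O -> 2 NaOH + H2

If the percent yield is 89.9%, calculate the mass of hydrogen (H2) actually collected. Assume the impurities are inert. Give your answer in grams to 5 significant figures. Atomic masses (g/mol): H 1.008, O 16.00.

Pure H2O available = 437.79 g × 0.943 = 412.836 g.
M(H2O) = 2(1.008) + 16.00 = 18.016 g/mol.
M(H2) = 2(1.008) = 2.016 g/mol.
n(H2O) = 412.836 g / 18.016 g/mol = 22.9150 mol.
From the equation the H2O:H2 mole ratio is 2:1, so n(H2) = 22.9150 × 1/2 = 11.4575 mol.
Mass of H2 = 11.4575 mol × 2.016 g/mol = 23.0983 g.
Actual mass collected = 23.0983 g × 0.899 = 20.7654 g.

20.765 g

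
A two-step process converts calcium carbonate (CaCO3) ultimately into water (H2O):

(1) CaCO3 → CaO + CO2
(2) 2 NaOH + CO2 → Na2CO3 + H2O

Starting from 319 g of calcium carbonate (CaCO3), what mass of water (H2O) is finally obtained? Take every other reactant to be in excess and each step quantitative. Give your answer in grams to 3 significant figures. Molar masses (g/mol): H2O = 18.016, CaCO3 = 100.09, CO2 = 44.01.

57.4 g

n(CaCO3) = 319.0 / 100.09 = 3.187 mol.
Step 1 gives a 1:1 ratio of CaCO3 to CO2, so n(CO2) = 3.187 mol.
In step 2 the CO2:H2O ratio is 1:1, so n(H2O) = 3.187 mol.
Mass of H2O = 3.187 × 18.016 = 57.42 g.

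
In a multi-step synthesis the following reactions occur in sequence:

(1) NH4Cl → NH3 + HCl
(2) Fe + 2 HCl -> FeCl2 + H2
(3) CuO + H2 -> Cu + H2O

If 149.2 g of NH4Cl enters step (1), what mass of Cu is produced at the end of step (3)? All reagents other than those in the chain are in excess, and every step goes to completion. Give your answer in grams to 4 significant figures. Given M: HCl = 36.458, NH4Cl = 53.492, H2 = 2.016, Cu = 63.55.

n(NH4Cl) = 149.2 / 53.492 = 2.7892 mol.
Reaction (1): NH4Cl→HCl ratio 1:1 ⇒ n(HCl) = 2.7892 mol.
Reaction (2): HCl→H2 ratio 2:1 ⇒ n(H2) = 1.3946 mol.
Reaction (3): H2→Cu ratio 1:1 ⇒ n(Cu) = 1.3946 mol.
Mass of Cu = 1.3946 × 63.55 = 88.627 g.

88.63 g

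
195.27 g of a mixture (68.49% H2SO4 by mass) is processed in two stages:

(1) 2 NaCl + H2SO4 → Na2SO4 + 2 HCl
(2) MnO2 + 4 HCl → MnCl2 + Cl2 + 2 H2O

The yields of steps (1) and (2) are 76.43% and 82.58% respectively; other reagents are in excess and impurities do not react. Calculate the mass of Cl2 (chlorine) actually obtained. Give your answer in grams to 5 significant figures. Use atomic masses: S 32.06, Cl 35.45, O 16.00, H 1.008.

Pure H2SO4 = 195.27 × 0.6849 = 133.740 g.
M(H2SO4) = 2(1.008) + 32.06 + 4(16.00) = 98.076 g/mol.
M(Cl2) = 2(35.45) = 70.90 g/mol.
n(H2SO4) = 133.740 / 98.076 = 1.36364 mol.
Step 1 (H2SO4:HCl = 1:2): theoretical n(HCl) = 2.72728 mol; at 76.43% yield, n(HCl) = 2.08446 mol.
Step 2 (HCl:Cl2 = 4:1): theoretical n(Cl2) = 0.521115 mol, so theoretical mass = 0.521115 × 70.90 = 36.9471 g.
At 82.58% yield, actual mass of Cl2 = 36.9471 × 0.8258 = 30.5109 g.

30.511 g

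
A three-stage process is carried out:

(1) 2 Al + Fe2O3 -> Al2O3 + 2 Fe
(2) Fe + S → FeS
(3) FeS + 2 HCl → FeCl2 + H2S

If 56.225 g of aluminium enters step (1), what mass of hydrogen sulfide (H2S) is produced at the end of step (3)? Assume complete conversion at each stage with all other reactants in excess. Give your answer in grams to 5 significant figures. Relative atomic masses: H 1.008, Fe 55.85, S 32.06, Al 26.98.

M(Al) = 26.98 g/mol.
M(H2S) = 2(1.008) + 32.06 = 34.076 g/mol.
n(Al) = 56.225 / 26.98 = 2.08395 mol.
Reaction (1): Al→Fe ratio 2:2 ⇒ n(Fe) = 2.08395 mol.
Reaction (2): Fe→FeS ratio 1:1 ⇒ n(FeS) = 2.08395 mol.
Reaction (3): FeS→H2S ratio 1:1 ⇒ n(H2S) = 2.08395 mol.
Mass of H2S = 2.08395 × 34.076 = 71.0127 g.

71.013 g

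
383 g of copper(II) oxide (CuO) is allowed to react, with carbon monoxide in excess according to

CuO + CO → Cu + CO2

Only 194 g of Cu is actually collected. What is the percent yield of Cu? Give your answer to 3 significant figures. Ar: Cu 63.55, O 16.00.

63.4 %

M(CuO) = 63.55 + 16.00 = 79.55 g/mol.
M(Cu) = 63.55 g/mol.
n(CuO) = 383.0 g / 79.55 g/mol = 4.815 mol.
From the equation the CuO:Cu mole ratio is 1:1, so n(Cu) = 4.815 × 1/1 = 4.815 mol.
Mass of Cu = 4.815 mol × 63.55 g/mol = 306.0 g.
This is the theoretical yield. Percent yield = 194 g / 306.0 g × 100% = 63.41%.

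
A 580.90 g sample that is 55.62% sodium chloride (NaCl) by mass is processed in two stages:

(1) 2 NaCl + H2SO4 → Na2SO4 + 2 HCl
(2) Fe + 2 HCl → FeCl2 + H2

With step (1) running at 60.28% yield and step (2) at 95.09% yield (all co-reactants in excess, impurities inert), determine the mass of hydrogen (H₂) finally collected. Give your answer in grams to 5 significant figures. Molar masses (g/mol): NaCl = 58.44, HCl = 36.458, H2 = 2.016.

Pure NaCl = 580.90 × 0.5562 = 323.097 g.
n(NaCl) = 323.097 / 58.44 = 5.52869 mol.
Step 1 (NaCl:HCl = 2:2): theoretical n(HCl) = 5.52869 mol; at 60.28% yield, n(HCl) = 3.33269 mol.
Step 2 (HCl:H2 = 2:1): theoretical n(H2) = 1.66635 mol, so theoretical mass = 1.66635 × 2.016 = 3.35936 g.
At 95.09% yield, actual mass of H2 = 3.35936 × 0.9509 = 3.19441 g.

3.1944 g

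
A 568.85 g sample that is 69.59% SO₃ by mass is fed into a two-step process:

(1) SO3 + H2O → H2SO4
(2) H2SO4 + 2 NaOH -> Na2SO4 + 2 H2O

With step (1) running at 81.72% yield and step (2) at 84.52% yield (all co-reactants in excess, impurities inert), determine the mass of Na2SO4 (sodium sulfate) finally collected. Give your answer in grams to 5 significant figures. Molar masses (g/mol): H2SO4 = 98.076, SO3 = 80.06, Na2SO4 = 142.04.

Pure SO3 = 568.85 × 0.6959 = 395.863 g.
n(SO3) = 395.863 / 80.06 = 4.94458 mol.
Step 1 (SO3:H2SO4 = 1:1): theoretical n(H2SO4) = 4.94458 mol; at 81.72% yield, n(H2SO4) = 4.04071 mol.
Step 2 (H2SO4:Na2SO4 = 1:1): theoretical n(Na2SO4) = 4.04071 mol, so theoretical mass = 4.04071 × 142.04 = 573.942 g.
At 84.52% yield, actual mass of Na2SO4 = 573.942 × 0.8452 = 485.096 g.

485.10 g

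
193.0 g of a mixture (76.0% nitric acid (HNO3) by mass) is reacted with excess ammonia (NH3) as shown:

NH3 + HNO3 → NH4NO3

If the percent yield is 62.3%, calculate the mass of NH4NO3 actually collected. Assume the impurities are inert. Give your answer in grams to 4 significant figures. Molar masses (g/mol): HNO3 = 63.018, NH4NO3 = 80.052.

Pure HNO3 available = 193.0 g × 0.760 = 146.68 g.
n(HNO3) = 146.68 g / 63.018 g/mol = 2.3276 mol.
From the equation the HNO3:NH4NO3 mole ratio is 1:1, so n(NH4NO3) = 2.3276 × 1/1 = 2.3276 mol.
Mass of NH4NO3 = 2.3276 mol × 80.052 g/mol = 186.33 g.
Actual mass collected = 186.33 g × 0.623 = 116.08 g.

116.1 g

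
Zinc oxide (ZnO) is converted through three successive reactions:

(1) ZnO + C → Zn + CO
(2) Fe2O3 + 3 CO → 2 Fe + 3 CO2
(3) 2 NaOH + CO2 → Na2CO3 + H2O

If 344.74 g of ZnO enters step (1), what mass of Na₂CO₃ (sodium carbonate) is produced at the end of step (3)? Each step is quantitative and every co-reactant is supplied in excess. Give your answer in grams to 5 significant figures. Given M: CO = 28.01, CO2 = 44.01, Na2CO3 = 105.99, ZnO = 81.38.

448.99 g

n(ZnO) = 344.74 / 81.38 = 4.23618 mol.
Reaction (1): ZnO→CO ratio 1:1 ⇒ n(CO) = 4.23618 mol.
Reaction (2): CO→CO2 ratio 3:3 ⇒ n(CO2) = 4.23618 mol.
Reaction (3): CO2→Na2CO3 ratio 1:1 ⇒ n(Na2CO3) = 4.23618 mol.
Mass of Na2CO3 = 4.23618 × 105.99 = 448.992 g.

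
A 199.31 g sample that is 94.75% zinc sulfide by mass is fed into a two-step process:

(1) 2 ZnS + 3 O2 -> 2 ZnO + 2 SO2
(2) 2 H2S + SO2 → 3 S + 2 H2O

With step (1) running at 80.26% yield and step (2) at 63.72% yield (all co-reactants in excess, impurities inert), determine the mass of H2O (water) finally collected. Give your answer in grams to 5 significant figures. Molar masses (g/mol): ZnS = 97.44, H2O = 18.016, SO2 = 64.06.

Pure ZnS = 199.31 × 0.9475 = 188.846 g.
n(ZnS) = 188.846 / 97.44 = 1.93808 mol.
Step 1 (ZnS:SO2 = 2:2): theoretical n(SO2) = 1.93808 mol; at 80.26% yield, n(SO2) = 1.55550 mol.
Step 2 (SO2:H2O = 1:2): theoretical n(H2O) = 3.11100 mol, so theoretical mass = 3.11100 × 18.016 = 56.0478 g.
At 63.72% yield, actual mass of H2O = 56.0478 × 0.6372 = 35.7137 g.

35.714 g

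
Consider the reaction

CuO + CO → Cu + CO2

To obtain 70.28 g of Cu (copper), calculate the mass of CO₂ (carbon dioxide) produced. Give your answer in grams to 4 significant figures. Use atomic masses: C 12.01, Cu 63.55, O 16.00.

48.67 g

M(Cu) = 63.55 g/mol.
M(CO2) = 12.01 + 2(16.00) = 44.01 g/mol.
n(Cu) = 70.280 g / 63.55 g/mol = 1.1059 mol.
From the equation the Cu:CO2 mole ratio is 1:1, so n(CO2) = 1.1059 × 1/1 = 1.1059 mol.
Mass of CO2 = 1.1059 mol × 44.01 g/mol = 48.671 g.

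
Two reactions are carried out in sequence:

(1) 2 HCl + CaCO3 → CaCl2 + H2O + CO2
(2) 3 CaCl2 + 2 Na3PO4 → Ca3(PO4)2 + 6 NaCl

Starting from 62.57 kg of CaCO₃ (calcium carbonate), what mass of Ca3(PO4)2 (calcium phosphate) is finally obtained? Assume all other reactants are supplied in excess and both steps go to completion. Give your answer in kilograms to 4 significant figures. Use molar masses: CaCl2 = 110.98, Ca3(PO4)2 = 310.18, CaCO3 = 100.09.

62.57 kg = 62570 g.
n(CaCO3) = 62570 / 100.09 = 625.14 mol.
Step 1 gives a 1:1 ratio of CaCO3 to CaCl2, so n(CaCl2) = 625.14 mol.
In step 2 the CaCl2:Ca3(PO4)2 ratio is 3:1, so n(Ca3(PO4)2) = 208.38 mol.
Mass of Ca3(PO4)2 = 208.38 × 310.18 = 64635 g = 64.64 kg.

64.64 kg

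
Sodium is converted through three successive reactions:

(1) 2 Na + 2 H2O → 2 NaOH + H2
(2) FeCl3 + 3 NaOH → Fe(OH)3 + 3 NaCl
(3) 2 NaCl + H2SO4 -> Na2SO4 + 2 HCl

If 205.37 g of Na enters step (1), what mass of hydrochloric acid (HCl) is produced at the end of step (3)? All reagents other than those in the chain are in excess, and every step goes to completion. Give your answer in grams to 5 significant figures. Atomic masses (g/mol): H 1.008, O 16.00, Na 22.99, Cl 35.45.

325.68 g

M(Na) = 22.99 g/mol.
M(HCl) = 1.008 + 35.45 = 36.458 g/mol.
n(Na) = 205.37 / 22.99 = 8.93301 mol.
Reaction (1): Na→NaOH ratio 2:2 ⇒ n(NaOH) = 8.93301 mol.
Reaction (2): NaOH→NaCl ratio 3:3 ⇒ n(NaCl) = 8.93301 mol.
Reaction (3): NaCl→HCl ratio 2:2 ⇒ n(HCl) = 8.93301 mol.
Mass of HCl = 8.93301 × 36.458 = 325.680 g.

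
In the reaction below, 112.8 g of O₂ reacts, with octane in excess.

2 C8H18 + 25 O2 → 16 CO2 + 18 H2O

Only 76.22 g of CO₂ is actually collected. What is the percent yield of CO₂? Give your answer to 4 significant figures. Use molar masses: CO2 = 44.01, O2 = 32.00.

76.77 %

n(O2) = 112.80 g / 32.00 g/mol = 3.5250 mol.
From the equation the O2:CO2 mole ratio is 25:16, so n(CO2) = 3.5250 × 16/25 = 2.2560 mol.
Mass of CO2 = 2.2560 mol × 44.01 g/mol = 99.287 g.
This is the theoretical yield. Percent yield = 76.22 g / 99.287 g × 100% = 76.768%.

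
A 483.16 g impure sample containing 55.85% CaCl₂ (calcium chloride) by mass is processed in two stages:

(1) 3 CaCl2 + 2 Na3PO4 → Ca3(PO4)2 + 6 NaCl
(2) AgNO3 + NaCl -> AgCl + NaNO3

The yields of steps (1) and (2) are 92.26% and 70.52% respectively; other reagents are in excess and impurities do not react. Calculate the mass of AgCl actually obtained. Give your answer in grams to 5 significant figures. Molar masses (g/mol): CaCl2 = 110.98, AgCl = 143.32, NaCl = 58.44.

Pure CaCl2 = 483.16 × 0.5585 = 269.845 g.
n(CaCl2) = 269.845 / 110.98 = 2.43147 mol.
Step 1 (CaCl2:NaCl = 3:6): theoretical n(NaCl) = 4.86295 mol; at 92.26% yield, n(NaCl) = 4.48655 mol.
Step 2 (NaCl:AgCl = 1:1): theoretical n(AgCl) = 4.48655 mol, so theoretical mass = 4.48655 × 143.32 = 643.013 g.
At 70.52% yield, actual mass of AgCl = 643.013 × 0.7052 = 453.453 g.

453.45 g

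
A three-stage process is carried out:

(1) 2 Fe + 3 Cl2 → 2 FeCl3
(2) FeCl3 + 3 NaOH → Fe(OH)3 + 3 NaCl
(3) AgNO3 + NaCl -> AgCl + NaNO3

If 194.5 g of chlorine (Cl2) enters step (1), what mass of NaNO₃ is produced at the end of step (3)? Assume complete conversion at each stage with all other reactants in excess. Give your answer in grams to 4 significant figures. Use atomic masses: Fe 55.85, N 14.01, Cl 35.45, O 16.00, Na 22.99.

466.4 g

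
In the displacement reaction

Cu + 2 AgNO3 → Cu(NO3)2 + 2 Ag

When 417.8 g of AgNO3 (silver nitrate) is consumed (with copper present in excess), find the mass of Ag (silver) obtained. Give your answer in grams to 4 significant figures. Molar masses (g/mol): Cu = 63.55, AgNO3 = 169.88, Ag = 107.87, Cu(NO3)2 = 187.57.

n(AgNO3) = 417.80 g / 169.88 g/mol = 2.4594 mol.
From the equation the AgNO3:Ag mole ratio is 2:2, so n(Ag) = 2.4594 × 2/2 = 2.4594 mol.
Mass of Ag = 2.4594 mol × 107.87 g/mol = 265.29 g.

265.3 g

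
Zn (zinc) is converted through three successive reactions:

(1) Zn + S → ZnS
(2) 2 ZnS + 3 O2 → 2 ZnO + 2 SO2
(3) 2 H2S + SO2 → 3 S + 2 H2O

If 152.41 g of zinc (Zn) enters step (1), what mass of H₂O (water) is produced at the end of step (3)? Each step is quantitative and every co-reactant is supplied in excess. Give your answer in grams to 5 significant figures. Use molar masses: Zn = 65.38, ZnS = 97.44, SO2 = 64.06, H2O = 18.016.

n(Zn) = 152.41 / 65.38 = 2.33114 mol.
Reaction (1): Zn→ZnS ratio 1:1 ⇒ n(ZnS) = 2.33114 mol.
Reaction (2): ZnS→SO2 ratio 2:2 ⇒ n(SO2) = 2.33114 mol.
Reaction (3): SO2→H2O ratio 1:2 ⇒ n(H2O) = 4.66228 mol.
Mass of H2O = 4.66228 × 18.016 = 83.9957 g.

83.996 g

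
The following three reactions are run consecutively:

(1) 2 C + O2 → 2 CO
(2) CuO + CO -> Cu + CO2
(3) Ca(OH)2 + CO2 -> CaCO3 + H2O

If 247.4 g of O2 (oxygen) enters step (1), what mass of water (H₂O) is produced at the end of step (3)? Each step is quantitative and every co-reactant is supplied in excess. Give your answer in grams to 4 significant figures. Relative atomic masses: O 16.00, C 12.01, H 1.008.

278.6 g

M(O2) = 2(16.00) = 32.00 g/mol.
M(H2O) = 2(1.008) + 16.00 = 18.016 g/mol.
n(O2) = 247.4 / 32.00 = 7.7313 mol.
Reaction (1): O2→CO ratio 1:2 ⇒ n(CO) = 15.463 mol.
Reaction (2): CO→CO2 ratio 1:1 ⇒ n(CO2) = 15.463 mol.
Reaction (3): CO2→H2O ratio 1:1 ⇒ n(H2O) = 15.463 mol.
Mass of H2O = 15.463 × 18.016 = 278.57 g.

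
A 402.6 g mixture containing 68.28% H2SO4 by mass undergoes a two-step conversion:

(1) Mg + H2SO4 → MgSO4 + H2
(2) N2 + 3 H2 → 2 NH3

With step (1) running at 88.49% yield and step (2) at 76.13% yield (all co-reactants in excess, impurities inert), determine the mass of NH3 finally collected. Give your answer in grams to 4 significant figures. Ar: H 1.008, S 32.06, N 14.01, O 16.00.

Pure H2SO4 = 402.6 × 0.6828 = 274.90 g.
M(H2SO4) = 2(1.008) + 32.06 + 4(16.00) = 98.076 g/mol.
M(NH3) = 14.01 + 3(1.008) = 17.034 g/mol.
n(H2SO4) = 274.90 / 98.076 = 2.8029 mol.
Step 1 (H2SO4:H2 = 1:1): theoretical n(H2) = 2.8029 mol; at 88.49% yield, n(H2) = 2.4803 mol.
Step 2 (H2:NH3 = 3:2): theoretical n(NH3) = 1.6535 mol, so theoretical mass = 1.6535 × 17.034 = 28.166 g.
At 76.13% yield, actual mass of NH3 = 28.166 × 0.7613 = 21.443 g.

21.44 g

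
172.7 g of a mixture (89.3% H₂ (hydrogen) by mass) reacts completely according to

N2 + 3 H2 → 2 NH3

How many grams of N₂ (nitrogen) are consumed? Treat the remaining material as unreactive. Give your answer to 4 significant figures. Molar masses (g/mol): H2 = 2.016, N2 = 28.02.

714.5 g

Mass of pure H2 = 172.7 g × 0.893 = 154.22 g.
n(H2) = 154.22 g / 2.016 g/mol = 76.499 mol.
From the equation the H2:N2 mole ratio is 3:1, so n(N2) = 76.499 × 1/3 = 25.500 mol.
Mass of N2 = 25.500 mol × 28.02 g/mol = 714.50 g.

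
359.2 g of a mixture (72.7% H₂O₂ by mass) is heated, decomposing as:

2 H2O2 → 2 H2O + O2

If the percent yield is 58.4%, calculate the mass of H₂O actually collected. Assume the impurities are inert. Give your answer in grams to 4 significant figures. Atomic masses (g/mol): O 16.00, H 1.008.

Pure H2O2 available = 359.2 g × 0.727 = 261.14 g.
M(H2O2) = 2(1.008) + 2(16.00) = 34.016 g/mol.
M(H2O) = 2(1.008) + 16.00 = 18.016 g/mol.
n(H2O2) = 261.14 g / 34.016 g/mol = 7.6769 mol.
From the equation the H2O2:H2O mole ratio is 2:2, so n(H2O) = 7.6769 × 2/2 = 7.6769 mol.
Mass of H2O = 7.6769 mol × 18.016 g/mol = 138.31 g.
Actual mass collected = 138.31 g × 0.584 = 80.772 g.

80.77 g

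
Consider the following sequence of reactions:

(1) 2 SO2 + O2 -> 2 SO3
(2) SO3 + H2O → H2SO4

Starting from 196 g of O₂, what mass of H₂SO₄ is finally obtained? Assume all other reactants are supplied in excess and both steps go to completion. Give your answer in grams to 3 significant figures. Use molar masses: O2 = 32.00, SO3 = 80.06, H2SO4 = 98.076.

n(O2) = 196.0 / 32.00 = 6.125 mol.
Step 1 gives a 1:2 ratio of O2 to SO3, so n(SO3) = 12.25 mol.
In step 2 the SO3:H2SO4 ratio is 1:1, so n(H2SO4) = 12.25 mol.
Mass of H2SO4 = 12.25 × 98.076 = 1201 g.

1200 g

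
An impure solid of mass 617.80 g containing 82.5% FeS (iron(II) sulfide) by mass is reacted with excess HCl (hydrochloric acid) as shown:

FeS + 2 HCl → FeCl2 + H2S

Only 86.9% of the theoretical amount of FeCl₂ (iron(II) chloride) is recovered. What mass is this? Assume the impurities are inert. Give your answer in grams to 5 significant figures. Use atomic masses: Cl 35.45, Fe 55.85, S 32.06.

Pure FeS available = 617.80 g × 0.825 = 509.685 g.
M(FeS) = 55.85 + 32.06 = 87.91 g/mol.
M(FeCl2) = 55.85 + 2(35.45) = 126.75 g/mol.
n(FeS) = 509.685 g / 87.91 g/mol = 5.79780 mol.
From the equation the FeS:FeCl2 mole ratio is 1:1, so n(FeCl2) = 5.79780 × 1/1 = 5.79780 mol.
Mass of FeCl2 = 5.79780 mol × 126.75 g/mol = 734.872 g.
Actual mass collected = 734.872 g × 0.869 = 638.604 g.

638.60 g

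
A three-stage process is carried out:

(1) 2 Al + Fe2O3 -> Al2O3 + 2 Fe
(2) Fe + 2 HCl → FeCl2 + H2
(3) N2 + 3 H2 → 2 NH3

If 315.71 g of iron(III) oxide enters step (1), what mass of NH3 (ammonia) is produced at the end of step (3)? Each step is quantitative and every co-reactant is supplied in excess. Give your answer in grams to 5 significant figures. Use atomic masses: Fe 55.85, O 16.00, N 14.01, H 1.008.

M(Fe2O3) = 2(55.85) + 3(16.00) = 159.70 g/mol.
M(NH3) = 14.01 + 3(1.008) = 17.034 g/mol.
n(Fe2O3) = 315.71 / 159.70 = 1.97689 mol.
Reaction (1): Fe2O3→Fe ratio 1:2 ⇒ n(Fe) = 3.95379 mol.
Reaction (2): Fe→H2 ratio 1:1 ⇒ n(H2) = 3.95379 mol.
Reaction (3): H2→NH3 ratio 3:2 ⇒ n(NH3) = 2.63586 mol.
Mass of NH3 = 2.63586 × 17.034 = 44.8992 g.

44.899 g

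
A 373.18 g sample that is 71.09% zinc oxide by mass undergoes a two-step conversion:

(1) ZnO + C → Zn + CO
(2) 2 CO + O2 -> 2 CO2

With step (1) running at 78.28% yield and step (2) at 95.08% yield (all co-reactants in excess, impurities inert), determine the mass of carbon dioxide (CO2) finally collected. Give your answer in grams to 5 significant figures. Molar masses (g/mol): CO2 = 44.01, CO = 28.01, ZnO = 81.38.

Pure ZnO = 373.18 × 0.7109 = 265.294 g.
n(ZnO) = 265.294 / 81.38 = 3.25994 mol.
Step 1 (ZnO:CO = 1:1): theoretical n(CO) = 3.25994 mol; at 78.28% yield, n(CO) = 2.55188 mol.
Step 2 (CO:CO2 = 2:2): theoretical n(CO2) = 2.55188 mol, so theoretical mass = 2.55188 × 44.01 = 112.308 g.
At 95.08% yield, actual mass of CO2 = 112.308 × 0.9508 = 106.783 g.

106.78 g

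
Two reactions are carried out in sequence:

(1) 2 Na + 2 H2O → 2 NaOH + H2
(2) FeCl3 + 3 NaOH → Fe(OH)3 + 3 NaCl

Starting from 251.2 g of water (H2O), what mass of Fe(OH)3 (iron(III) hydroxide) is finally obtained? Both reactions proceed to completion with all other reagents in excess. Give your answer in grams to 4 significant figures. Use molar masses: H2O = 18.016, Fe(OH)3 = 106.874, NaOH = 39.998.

496.7 g

n(H2O) = 251.20 / 18.016 = 13.943 mol.
Step 1 gives a 2:2 ratio of H2O to NaOH, so n(NaOH) = 13.943 mol.
In step 2 the NaOH:Fe(OH)3 ratio is 3:1, so n(Fe(OH)3) = 4.6477 mol.
Mass of Fe(OH)3 = 4.6477 × 106.874 = 496.72 g.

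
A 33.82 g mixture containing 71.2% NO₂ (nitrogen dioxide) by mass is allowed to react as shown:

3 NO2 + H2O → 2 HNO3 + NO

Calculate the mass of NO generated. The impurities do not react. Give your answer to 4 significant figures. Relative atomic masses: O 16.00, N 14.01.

5.235 g

Mass of pure NO2 = 33.82 g × 0.712 = 24.080 g.
M(NO2) = 14.01 + 2(16.00) = 46.01 g/mol.
M(NO) = 14.01 + 16.00 = 30.01 g/mol.
n(NO2) = 24.080 g / 46.01 g/mol = 0.52336 mol.
From the equation the NO2:NO mole ratio is 3:1, so n(NO) = 0.52336 × 1/3 = 0.17445 mol.
Mass of NO = 0.17445 mol × 30.01 g/mol = 5.2354 g.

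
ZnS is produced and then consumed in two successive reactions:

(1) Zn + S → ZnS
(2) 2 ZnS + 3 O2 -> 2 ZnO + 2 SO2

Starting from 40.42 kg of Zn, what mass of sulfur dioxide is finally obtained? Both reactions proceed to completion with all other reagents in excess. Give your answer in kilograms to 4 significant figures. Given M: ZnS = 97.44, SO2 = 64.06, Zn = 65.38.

39.60 kg

40.42 kg = 40420 g.
n(Zn) = 40420 / 65.38 = 618.23 mol.
Step 1 gives a 1:1 ratio of Zn to ZnS, so n(ZnS) = 618.23 mol.
In step 2 the ZnS:SO2 ratio is 2:2, so n(SO2) = 618.23 mol.
Mass of SO2 = 618.23 × 64.06 = 39604 g = 39.60 kg.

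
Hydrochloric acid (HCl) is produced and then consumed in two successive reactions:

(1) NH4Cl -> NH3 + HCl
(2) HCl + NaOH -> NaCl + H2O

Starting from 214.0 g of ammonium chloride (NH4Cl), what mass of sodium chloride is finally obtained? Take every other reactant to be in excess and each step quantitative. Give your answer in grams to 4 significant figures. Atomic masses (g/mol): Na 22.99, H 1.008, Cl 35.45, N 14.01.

M(NH4Cl) = 14.01 + 4(1.008) + 35.45 = 53.492 g/mol.
M(NaCl) = 22.99 + 35.45 = 58.44 g/mol.
n(NH4Cl) = 214.00 / 53.492 = 4.0006 mol.
Step 1 gives a 1:1 ratio of NH4Cl to HCl, so n(HCl) = 4.0006 mol.
In step 2 the HCl:NaCl ratio is 1:1, so n(NaCl) = 4.0006 mol.
Mass of NaCl = 4.0006 × 58.44 = 233.79 g.

233.8 g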